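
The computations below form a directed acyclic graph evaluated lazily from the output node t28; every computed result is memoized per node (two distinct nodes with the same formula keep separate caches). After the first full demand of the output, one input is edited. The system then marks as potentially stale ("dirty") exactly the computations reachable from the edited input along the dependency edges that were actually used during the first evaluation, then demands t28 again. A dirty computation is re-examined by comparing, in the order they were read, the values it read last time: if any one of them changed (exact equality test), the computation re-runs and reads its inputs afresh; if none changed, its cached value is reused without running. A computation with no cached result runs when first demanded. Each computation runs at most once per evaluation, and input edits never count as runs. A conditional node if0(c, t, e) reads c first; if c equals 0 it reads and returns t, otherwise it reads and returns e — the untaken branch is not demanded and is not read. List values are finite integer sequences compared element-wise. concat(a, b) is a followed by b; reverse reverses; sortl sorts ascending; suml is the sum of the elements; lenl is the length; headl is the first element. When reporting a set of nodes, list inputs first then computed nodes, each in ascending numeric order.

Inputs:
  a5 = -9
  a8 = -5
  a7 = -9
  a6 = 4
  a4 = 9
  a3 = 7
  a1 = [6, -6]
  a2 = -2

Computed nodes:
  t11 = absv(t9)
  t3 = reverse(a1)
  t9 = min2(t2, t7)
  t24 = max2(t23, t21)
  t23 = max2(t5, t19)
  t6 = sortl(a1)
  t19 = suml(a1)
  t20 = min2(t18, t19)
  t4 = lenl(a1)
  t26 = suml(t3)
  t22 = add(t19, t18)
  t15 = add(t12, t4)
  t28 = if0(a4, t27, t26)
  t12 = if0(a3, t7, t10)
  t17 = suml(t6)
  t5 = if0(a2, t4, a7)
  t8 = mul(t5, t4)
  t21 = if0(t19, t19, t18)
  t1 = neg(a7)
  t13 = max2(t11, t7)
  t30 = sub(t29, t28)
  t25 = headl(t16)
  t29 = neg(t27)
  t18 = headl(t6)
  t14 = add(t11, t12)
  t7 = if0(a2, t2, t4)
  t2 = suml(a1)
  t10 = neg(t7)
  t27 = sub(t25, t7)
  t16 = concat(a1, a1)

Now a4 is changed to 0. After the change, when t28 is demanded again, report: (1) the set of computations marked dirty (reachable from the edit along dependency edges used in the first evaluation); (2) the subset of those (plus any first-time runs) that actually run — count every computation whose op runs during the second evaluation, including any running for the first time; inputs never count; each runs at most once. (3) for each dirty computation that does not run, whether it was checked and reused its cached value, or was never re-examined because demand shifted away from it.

The edit dirties: t28.
6 computations run: t4, t7, t16, t25, t27, t28.
No dirty computation escaped a run.
Note the branch switch — t4, t7, t16, t25, t27 had no cache and run now for the first time.

First demand of the output computes:
  t3 = reverse([6, -6]) = [-6, 6]
  t26 = suml([-6, 6]) = 0
  t28 = if0(a4=9 -> else branch t26) = 0

After the edit, cleaning proceeds:
  t4: had never run; runs now, result 2.
  t7: had never run; runs now, result 2.
  t16: had never run; runs now, result [6, -6, 6, -6].
  t25: had never run; runs now, result 6.
  t27: had never run; runs now, result 4.
  t28: a read changed (a4 9->0) — executes, giving 4.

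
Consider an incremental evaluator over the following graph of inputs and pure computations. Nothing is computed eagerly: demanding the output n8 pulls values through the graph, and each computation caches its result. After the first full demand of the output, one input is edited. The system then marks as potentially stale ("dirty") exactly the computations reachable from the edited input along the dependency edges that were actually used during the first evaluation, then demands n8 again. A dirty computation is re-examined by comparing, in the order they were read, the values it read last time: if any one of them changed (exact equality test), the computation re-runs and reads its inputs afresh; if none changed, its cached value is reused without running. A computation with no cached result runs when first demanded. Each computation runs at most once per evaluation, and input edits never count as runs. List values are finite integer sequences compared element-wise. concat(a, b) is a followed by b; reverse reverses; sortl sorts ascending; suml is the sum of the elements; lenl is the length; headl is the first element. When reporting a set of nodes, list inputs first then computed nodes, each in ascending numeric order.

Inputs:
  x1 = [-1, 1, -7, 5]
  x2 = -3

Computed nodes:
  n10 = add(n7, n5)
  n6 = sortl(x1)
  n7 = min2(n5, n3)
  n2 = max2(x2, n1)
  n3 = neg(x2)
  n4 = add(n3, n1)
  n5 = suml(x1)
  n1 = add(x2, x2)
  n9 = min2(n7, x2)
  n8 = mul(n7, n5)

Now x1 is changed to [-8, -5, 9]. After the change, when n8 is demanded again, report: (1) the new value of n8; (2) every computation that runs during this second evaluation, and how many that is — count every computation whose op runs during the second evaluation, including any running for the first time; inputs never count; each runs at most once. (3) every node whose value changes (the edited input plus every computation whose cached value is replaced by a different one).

n8 now evaluates to 16.
Run set: n5, n7, n8 (3 run).
Changed values: x1, n5, n7, n8.

Initial pass — values computed on the first demand:
  n3 = neg(-3) = 3
  n5 = suml([-1, 1, -7, 5]) = -2
  n7 = min2(-2, 3) = -2
  n8 = mul(-2, -2) = 4

Second demand — change propagation:
  n5: re-runs because x1 [-1, 1, -7, 5]->[-8, -5, 9]; new result -4.
  n7: re-runs because n5 -2->-4; new result -4.
  n8: re-runs because n7 -2->-4; n5 -2->-4; new result 16.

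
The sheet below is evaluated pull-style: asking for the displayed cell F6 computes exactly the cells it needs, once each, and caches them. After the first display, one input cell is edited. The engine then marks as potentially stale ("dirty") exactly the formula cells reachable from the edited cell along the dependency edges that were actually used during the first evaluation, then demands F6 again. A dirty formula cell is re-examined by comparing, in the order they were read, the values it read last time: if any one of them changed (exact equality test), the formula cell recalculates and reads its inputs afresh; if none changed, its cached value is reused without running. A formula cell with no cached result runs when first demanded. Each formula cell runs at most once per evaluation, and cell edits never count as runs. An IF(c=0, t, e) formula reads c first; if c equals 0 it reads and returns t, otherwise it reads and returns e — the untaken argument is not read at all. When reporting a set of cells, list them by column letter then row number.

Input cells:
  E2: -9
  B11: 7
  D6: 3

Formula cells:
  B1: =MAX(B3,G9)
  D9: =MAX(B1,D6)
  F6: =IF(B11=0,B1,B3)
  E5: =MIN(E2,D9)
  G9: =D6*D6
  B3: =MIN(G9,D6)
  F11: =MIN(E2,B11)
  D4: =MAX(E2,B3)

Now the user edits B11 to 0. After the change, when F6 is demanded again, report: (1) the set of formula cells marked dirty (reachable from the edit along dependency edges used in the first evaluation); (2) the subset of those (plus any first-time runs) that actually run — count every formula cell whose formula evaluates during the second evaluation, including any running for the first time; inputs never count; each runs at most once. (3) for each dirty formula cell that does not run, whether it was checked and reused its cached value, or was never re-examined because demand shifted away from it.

The edit dirties: F6.
2 formula cells run: B1, F6.
No dirty formula cell escaped a run.
Note the branch switch — B1 had no cache and runs now for the first time.

First demand of the output computes:
  G9 = 3 * 3 = 9
  B3 = MIN(9, 3) = 3
  F6 = IF(B11=0: B11=7 -> else branch B3) = 3

After the edit, cleaning proceeds:
  B1: had never run; runs now, result 9.
  F6: a read changed (B11 7->0) — executes, giving 9.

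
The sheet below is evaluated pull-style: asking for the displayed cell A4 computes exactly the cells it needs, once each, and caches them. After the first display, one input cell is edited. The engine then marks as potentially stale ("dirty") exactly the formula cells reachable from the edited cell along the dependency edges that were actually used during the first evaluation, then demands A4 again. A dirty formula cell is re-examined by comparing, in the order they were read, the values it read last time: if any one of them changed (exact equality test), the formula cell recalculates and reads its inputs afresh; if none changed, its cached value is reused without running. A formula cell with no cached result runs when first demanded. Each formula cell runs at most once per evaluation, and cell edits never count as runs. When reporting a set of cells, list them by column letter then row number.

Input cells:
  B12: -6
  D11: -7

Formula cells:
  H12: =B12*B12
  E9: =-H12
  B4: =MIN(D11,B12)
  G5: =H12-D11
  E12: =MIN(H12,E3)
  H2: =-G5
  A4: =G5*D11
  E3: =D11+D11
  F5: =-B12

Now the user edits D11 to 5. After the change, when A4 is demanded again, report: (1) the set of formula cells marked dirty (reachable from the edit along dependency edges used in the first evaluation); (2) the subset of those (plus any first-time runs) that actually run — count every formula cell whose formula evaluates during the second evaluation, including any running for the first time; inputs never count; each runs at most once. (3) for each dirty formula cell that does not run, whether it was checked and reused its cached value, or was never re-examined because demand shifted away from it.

The edit dirties: A4, G5.
2 formula cells run: A4, G5.
No dirty formula cell escaped a run.

First demand of the output computes:
  H12 = -6 * -6 = 36
  G5 = 36 - -7 = 43
  A4 = 43 * -7 = -301

After the edit, cleaning proceeds:
  G5: a read changed (D11 -7->5) — executes, giving 31.
  A4: a read changed (G5 43->31; D11 -7->5) — executes, giving 155.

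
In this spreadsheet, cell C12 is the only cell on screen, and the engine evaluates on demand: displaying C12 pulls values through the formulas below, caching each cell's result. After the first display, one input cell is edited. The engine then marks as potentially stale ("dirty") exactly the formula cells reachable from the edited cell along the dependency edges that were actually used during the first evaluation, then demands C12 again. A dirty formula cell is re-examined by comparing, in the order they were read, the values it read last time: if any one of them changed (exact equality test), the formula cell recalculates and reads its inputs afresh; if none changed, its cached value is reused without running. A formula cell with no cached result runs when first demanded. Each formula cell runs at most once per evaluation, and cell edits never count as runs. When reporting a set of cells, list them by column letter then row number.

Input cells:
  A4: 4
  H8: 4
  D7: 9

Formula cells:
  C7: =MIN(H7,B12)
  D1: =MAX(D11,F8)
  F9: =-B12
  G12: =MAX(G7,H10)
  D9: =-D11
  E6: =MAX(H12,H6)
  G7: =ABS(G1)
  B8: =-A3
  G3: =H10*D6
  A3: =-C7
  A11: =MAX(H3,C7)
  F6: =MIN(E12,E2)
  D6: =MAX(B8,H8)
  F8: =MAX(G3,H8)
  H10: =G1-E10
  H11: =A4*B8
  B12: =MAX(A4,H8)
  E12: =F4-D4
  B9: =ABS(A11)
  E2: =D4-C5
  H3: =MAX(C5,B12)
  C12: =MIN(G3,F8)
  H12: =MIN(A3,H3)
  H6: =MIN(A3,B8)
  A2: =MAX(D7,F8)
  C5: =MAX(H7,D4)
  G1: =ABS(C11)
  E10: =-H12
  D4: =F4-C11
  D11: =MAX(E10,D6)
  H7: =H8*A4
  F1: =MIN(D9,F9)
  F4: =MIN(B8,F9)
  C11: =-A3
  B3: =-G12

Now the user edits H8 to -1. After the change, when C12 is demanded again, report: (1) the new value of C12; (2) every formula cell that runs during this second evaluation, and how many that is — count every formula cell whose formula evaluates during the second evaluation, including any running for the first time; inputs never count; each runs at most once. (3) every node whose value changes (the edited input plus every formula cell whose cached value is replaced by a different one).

C12 now evaluates to -8.
Run set: A3, B8, B12, C5, C7, C11, C12, D4, D6, E10, F4, F8, G1, G3, H3, H7, H10, H12 (18 run).
Changed values: A3, B8, C5, C7, C11, C12, D4, D6, E10, F8, G3, H3, H7, H8, H10, H12.
The important point: at F9 every value read last time is unchanged, so the dirty flag clears without a run.

Initial pass — values computed on the first demand:
  B12 = MAX(4, 4) = 4
  F9 = -(4) = -4
  H7 = 4 * 4 = 16
  C7 = MIN(16, 4) = 4
  A3 = -(4) = -4
  B8 = -(-4) = 4
  C11 = -(-4) = 4
  D6 = MAX(4, 4) = 4
  F4 = MIN(4, -4) = -4
  D4 = -4 - 4 = -8
  C5 = MAX(16, -8) = 16
  G1 = ABS(4) = 4
  H3 = MAX(16, 4) = 16
  H12 = MIN(-4, 16) = -4
  E10 = -(-4) = 4
  H10 = 4 - 4 = 0
  G3 = 0 * 4 = 0
  F8 = MAX(0, 4) = 4
  C12 = MIN(0, 4) = 0

Second demand — change propagation:
  B12: re-runs because H8 4->-1; new result 4 (unchanged).
  F9: re-examined; everything it read last time is the same (B12 unchanged) — cache -4 kept, no run.
  H7: re-runs because H8 4->-1; new result -4.
  C7: re-runs because H7 16->-4; new result -4.
  A3: re-runs because C7 4->-4; new result 4.
  B8: re-runs because A3 -4->4; new result -4.
  C11: re-runs because A3 -4->4; new result -4.
  D6: re-runs because B8 4->-4; H8 4->-1; new result -1.
  F4: re-runs because B8 4->-4; new result -4 (unchanged).
  D4: re-runs because C11 4->-4; new result 0.
  C5: re-runs because H7 16->-4; D4 -8->0; new result 0.
  G1: re-runs because C11 4->-4; new result 4 (unchanged).
  H3: re-runs because C5 16->0; new result 4.
  H12: re-runs because A3 -4->4; H3 16->4; new result 4.
  E10: re-runs because H12 -4->4; new result -4.
  H10: re-runs because E10 4->-4; new result 8.
  G3: re-runs because H10 0->8; D6 4->-1; new result -8.
  F8: re-runs because G3 0->-8; H8 4->-1; new result -1.
  C12: re-runs because G3 0->-8; F8 4->-1; new result -8.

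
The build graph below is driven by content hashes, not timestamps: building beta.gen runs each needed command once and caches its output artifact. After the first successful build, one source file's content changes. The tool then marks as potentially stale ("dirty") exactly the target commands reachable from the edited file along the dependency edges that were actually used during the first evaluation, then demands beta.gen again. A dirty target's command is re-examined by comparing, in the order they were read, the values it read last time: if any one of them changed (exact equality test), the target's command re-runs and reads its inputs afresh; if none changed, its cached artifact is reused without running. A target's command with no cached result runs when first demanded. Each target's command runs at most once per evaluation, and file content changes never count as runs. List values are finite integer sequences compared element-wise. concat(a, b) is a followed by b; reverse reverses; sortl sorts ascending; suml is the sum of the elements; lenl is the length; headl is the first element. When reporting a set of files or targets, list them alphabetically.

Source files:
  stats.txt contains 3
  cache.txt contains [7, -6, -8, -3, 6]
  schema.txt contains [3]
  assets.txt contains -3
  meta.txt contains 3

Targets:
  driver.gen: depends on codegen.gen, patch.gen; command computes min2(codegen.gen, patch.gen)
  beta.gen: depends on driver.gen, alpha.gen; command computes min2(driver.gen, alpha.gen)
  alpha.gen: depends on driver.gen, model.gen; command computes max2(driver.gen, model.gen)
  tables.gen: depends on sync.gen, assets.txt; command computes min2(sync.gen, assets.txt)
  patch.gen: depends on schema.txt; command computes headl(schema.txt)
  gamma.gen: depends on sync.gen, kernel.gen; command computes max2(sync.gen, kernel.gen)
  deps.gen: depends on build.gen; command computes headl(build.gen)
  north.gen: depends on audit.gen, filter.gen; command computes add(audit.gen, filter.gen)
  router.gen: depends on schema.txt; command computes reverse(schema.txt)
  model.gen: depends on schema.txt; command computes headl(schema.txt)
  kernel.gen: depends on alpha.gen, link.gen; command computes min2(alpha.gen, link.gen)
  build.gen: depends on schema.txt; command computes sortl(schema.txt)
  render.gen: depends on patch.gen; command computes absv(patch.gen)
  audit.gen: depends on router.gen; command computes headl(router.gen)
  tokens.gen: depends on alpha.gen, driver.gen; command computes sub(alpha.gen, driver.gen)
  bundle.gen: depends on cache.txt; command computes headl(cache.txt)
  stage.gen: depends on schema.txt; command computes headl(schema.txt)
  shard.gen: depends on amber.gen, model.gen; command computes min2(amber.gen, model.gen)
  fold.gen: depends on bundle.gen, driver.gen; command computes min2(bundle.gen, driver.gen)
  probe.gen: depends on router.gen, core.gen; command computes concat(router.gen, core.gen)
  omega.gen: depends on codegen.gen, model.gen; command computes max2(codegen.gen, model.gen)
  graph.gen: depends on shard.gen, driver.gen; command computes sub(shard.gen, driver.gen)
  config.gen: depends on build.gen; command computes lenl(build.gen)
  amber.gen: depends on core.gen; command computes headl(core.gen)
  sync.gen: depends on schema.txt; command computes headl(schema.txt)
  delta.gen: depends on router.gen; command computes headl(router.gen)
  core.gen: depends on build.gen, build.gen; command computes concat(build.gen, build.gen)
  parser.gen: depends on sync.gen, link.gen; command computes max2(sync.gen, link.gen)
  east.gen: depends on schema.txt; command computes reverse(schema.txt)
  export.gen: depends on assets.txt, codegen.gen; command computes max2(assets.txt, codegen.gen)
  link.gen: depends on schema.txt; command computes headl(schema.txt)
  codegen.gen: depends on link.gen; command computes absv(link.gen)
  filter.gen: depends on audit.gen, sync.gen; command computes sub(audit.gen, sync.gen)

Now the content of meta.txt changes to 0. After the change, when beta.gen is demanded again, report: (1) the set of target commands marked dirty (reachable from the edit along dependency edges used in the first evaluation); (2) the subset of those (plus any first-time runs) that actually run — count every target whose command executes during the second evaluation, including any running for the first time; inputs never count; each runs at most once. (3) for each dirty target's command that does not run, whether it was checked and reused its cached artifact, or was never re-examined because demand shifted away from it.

Initial pass — values computed on the first demand:
  link.gen = headl([3]) = 3
  codegen.gen = absv(3) = 3
  model.gen = headl([3]) = 3
  patch.gen = headl([3]) = 3
  driver.gen = min2(3, 3) = 3
  alpha.gen = max2(3, 3) = 3
  beta.gen = min2(3, 3) = 3

Second demand — change propagation:
  no demanded computation ever read meta.txt, so the edit dirties nothing and nothing runs.

The important point: nothing the output needs ever reads meta.txt, so the edit is invisible to it.

Dirty set: none.
Run set: none (0 run).
All dirty target commands ended up running.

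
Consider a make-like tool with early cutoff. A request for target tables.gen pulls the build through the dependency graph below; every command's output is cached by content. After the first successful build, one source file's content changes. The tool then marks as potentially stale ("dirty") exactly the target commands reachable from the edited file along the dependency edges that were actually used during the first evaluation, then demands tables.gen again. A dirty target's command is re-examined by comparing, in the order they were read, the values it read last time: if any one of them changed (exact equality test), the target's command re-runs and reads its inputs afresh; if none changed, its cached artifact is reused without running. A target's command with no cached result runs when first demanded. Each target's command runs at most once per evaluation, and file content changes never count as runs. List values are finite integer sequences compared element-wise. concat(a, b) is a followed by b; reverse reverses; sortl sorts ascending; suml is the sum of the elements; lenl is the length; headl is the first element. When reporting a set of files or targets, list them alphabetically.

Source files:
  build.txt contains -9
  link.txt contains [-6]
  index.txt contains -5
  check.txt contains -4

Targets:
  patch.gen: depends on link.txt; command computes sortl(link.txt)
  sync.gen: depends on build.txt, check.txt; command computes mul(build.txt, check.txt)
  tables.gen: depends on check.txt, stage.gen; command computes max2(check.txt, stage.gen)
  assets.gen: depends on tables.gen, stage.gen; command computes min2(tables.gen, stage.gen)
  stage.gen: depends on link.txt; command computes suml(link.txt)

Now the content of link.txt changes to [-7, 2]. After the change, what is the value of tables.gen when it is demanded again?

Demanding tables.gen again yields -4.

First demand of the output computes:
  stage.gen = suml([-6]) = -6
  tables.gen = max2(-4, -6) = -4

After the edit, cleaning proceeds:
  stage.gen: a read changed (link.txt [-6]->[-7, 2]) — executes, giving -5.
  tables.gen: a read changed (stage.gen -6->-5) — executes, giving -4 — identical to its old value.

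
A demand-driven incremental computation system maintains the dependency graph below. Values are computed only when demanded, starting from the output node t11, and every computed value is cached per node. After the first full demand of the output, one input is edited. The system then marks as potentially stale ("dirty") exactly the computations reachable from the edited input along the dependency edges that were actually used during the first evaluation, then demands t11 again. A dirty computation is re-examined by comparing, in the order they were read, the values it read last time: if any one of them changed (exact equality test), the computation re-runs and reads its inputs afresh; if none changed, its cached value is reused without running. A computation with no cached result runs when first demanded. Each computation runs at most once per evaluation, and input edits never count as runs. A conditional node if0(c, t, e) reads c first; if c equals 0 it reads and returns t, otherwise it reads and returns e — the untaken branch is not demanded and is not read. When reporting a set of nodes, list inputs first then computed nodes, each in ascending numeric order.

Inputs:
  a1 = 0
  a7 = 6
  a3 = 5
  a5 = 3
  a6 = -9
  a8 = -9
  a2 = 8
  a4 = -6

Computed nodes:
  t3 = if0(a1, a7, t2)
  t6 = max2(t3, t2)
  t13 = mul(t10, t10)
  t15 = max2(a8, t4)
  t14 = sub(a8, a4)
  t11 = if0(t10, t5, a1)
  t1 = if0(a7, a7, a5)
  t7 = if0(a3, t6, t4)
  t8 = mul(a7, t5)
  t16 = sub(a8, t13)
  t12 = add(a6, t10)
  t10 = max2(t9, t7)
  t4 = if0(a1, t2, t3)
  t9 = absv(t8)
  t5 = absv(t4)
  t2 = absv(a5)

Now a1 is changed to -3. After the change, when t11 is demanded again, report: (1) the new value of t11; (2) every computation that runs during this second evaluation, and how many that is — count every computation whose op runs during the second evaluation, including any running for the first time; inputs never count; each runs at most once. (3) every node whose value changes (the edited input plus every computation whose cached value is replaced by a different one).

First evaluation (everything demanded from the output):
  t2 = absv(3) = 3
  t4 = if0(a1=0 -> then branch t2) = 3
  t5 = absv(3) = 3
  t7 = if0(a3=5 -> else branch t4) = 3
  t8 = mul(6, 3) = 18
  t9 = absv(18) = 18
  t10 = max2(18, 3) = 18
  t11 = if0(t10=18 -> else branch a1) = 0

Propagation after the edit:
  t3: demanded for the first time — runs, produces 3.
  t4: runs — a1 0->-3; result 3 (same value as before).
  t5: checked — values it read are unchanged (t4 unchanged); reused cached 3 without running.
  t7: checked — values it read are unchanged (a3 unchanged, t4 unchanged); reused cached 3 without running.
  t8: checked — values it read are unchanged (a7 unchanged, t5 unchanged); reused cached 18 without running.
  t9: checked — values it read are unchanged (t8 unchanged); reused cached 18 without running.
  t10: checked — values it read are unchanged (t9 unchanged, t7 unchanged); reused cached 18 without running.
  t11: runs — a1 0->-3; result -3.

Key observation: a condition flipped, so demand reaches new nodes — t3 runs for the first time.

New value of t11: -3.
Computations that run: t3, t4, t11 — 3 in total.
Values that change: a1, t11.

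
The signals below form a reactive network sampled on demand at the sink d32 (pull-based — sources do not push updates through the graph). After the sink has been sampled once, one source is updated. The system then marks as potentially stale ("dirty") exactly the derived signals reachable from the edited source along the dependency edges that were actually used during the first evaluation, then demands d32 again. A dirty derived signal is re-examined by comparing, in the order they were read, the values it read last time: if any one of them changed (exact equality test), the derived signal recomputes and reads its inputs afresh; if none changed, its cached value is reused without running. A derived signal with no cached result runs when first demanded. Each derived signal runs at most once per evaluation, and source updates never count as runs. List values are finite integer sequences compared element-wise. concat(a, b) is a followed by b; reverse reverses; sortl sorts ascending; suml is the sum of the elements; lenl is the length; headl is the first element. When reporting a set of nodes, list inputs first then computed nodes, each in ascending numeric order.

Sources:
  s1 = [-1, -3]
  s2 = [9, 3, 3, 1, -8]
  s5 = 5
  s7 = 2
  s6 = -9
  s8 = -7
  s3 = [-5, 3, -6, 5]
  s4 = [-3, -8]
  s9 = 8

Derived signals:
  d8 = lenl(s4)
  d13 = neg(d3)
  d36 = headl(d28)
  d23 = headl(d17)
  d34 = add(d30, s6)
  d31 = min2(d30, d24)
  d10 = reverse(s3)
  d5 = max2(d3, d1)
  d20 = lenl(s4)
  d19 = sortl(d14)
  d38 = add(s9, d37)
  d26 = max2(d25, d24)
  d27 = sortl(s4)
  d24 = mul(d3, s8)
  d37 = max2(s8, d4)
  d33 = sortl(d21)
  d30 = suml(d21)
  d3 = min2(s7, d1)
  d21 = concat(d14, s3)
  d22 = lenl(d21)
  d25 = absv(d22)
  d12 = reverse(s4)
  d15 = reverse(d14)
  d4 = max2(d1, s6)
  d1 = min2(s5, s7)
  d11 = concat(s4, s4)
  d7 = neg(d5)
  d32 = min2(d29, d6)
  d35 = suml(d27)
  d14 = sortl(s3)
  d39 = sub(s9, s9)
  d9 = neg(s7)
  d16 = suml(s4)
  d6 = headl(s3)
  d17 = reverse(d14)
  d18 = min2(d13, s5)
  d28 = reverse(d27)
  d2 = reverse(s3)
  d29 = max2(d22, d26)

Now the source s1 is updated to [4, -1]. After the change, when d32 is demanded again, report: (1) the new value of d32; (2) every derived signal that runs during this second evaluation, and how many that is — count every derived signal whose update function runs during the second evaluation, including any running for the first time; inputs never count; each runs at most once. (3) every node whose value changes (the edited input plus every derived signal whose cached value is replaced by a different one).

d32 now evaluates to -5.
Run set: none (0 run).
Changed values: s1.
The important point: nothing the output needs ever reads s1, so the edit is invisible to it.

Initial pass — values computed on the first demand:
  d1 = min2(5, 2) = 2
  d3 = min2(2, 2) = 2
  d6 = headl([-5, 3, -6, 5]) = -5
  d14 = sortl([-5, 3, -6, 5]) = [-6, -5, 3, 5]
  d21 = concat([-6, -5, 3, 5], [-5, 3, -6, 5]) = [-6, -5, 3, 5, -5, 3, -6, 5]
  d22 = lenl([-6, -5, 3, 5, -5, 3, -6, 5]) = 8
  d24 = mul(2, -7) = -14
  d25 = absv(8) = 8
  d26 = max2(8, -14) = 8
  d29 = max2(8, 8) = 8
  d32 = min2(8, -5) = -5

Second demand — change propagation:
  no demanded computation ever read s1, so the edit dirties nothing and nothing runs.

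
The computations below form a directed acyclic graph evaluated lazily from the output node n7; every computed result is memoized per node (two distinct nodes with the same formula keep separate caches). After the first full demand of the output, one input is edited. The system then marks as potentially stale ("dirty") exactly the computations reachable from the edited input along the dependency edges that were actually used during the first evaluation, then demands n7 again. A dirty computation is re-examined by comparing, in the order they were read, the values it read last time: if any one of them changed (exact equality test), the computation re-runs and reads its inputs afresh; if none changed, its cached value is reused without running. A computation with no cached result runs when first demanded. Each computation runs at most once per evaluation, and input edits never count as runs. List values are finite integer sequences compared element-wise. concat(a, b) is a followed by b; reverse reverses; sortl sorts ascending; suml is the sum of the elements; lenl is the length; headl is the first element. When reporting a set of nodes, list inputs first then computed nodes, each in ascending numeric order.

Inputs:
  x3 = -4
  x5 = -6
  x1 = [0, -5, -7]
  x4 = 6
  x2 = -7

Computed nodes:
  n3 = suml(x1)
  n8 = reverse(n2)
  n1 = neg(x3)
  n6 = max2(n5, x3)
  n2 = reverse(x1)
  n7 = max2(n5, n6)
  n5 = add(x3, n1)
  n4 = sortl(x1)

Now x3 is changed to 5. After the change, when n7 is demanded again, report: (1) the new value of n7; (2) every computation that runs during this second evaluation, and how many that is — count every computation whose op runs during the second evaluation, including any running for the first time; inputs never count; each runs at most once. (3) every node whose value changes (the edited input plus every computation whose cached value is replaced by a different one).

First demand of the output computes:
  n1 = neg(-4) = 4
  n5 = add(-4, 4) = 0
  n6 = max2(0, -4) = 0
  n7 = max2(0, 0) = 0

After the edit, cleaning proceeds:
  n1: a read changed (x3 -4->5) — executes, giving -5.
  n5: a read changed (x3 -4->5; n1 4->-5) — executes, giving 0 — identical to its old value.
  n6: a read changed (x3 -4->5) — executes, giving 5.
  n7: a read changed (n6 0->5) — executes, giving 5.

Demanding n7 again yields 5.
4 computations run: n1, n5, n6, n7.
The nodes whose values change: x3, n1, n6, n7.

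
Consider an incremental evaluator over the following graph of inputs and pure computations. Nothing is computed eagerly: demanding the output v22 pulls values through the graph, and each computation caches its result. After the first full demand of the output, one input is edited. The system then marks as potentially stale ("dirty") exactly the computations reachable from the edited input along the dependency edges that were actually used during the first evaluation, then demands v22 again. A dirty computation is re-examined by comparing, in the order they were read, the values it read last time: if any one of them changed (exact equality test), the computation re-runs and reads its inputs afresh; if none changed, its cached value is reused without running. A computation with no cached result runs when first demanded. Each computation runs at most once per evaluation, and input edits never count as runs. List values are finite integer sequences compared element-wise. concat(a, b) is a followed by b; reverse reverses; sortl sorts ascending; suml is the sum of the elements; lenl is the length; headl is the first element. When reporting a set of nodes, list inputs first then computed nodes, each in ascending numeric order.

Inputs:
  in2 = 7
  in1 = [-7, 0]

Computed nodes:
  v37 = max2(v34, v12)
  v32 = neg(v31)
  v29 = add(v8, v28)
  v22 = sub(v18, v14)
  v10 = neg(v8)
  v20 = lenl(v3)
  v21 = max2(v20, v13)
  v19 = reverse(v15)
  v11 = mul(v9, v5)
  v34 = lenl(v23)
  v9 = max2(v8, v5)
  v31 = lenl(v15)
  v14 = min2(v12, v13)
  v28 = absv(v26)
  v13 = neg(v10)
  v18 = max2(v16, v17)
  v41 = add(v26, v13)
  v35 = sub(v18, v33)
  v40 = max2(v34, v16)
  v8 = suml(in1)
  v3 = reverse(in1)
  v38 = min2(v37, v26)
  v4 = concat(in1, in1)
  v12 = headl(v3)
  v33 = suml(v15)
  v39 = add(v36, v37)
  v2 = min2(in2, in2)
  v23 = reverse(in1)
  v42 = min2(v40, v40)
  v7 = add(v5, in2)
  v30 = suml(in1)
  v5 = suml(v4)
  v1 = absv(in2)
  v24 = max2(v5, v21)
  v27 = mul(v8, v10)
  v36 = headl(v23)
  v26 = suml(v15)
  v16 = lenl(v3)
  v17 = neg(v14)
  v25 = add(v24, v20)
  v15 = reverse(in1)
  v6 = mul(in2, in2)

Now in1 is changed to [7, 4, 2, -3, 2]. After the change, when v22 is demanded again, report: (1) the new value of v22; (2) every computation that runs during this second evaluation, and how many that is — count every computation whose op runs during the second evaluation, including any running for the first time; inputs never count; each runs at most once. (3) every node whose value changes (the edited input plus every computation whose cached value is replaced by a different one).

v22 now evaluates to 3.
Run set: v3, v8, v10, v12, v13, v14, v16, v17, v18, v22 (10 run).
Changed values: in1, v3, v8, v10, v12, v13, v14, v16, v17, v18, v22.

Initial pass — values computed on the first demand:
  v3 = reverse([-7, 0]) = [0, -7]
  v8 = suml([-7, 0]) = -7
  v10 = neg(-7) = 7
  v12 = headl([0, -7]) = 0
  v13 = neg(7) = -7
  v14 = min2(0, -7) = -7
  v16 = lenl([0, -7]) = 2
  v17 = neg(-7) = 7
  v18 = max2(2, 7) = 7
  v22 = sub(7, -7) = 14

Second demand — change propagation:
  v3: re-runs because in1 [-7, 0]->[7, 4, 2, -3, 2]; new result [2, -3, 2, 4, 7].
  v8: re-runs because in1 [-7, 0]->[7, 4, 2, -3, 2]; new result 12.
  v10: re-runs because v8 -7->12; new result -12.
  v12: re-runs because v3 [0, -7]->[2, -3, 2, 4, 7]; new result 2.
  v13: re-runs because v10 7->-12; new result 12.
  v14: re-runs because v12 0->2; v13 -7->12; new result 2.
  v16: re-runs because v3 [0, -7]->[2, -3, 2, 4, 7]; new result 5.
  v17: re-runs because v14 -7->2; new result -2.
  v18: re-runs because v16 2->5; v17 7->-2; new result 5.
  v22: re-runs because v18 7->5; v14 -7->2; new result 3.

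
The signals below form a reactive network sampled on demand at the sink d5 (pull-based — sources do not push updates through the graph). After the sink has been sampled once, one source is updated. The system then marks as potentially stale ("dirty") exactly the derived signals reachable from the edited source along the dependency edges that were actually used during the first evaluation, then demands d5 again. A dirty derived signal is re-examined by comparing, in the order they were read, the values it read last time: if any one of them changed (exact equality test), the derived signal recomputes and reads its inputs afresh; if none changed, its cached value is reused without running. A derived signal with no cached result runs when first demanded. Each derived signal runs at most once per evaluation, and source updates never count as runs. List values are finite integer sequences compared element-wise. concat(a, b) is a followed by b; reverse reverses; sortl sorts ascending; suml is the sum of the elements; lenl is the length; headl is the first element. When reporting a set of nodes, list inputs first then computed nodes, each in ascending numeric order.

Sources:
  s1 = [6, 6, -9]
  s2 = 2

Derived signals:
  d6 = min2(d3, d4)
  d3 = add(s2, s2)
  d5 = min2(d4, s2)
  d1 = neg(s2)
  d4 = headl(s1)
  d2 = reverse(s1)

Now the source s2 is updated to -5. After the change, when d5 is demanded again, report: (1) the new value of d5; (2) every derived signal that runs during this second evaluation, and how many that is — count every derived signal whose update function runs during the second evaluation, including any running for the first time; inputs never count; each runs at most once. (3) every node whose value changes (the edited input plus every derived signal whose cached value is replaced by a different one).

Initial pass — values computed on the first demand:
  d4 = headl([6, 6, -9]) = 6
  d5 = min2(6, 2) = 2

Second demand — change propagation:
  d5: re-runs because s2 2->-5; new result -5.

d5 now evaluates to -5.
Run set: d5 (1 run).
Changed values: s2, d5.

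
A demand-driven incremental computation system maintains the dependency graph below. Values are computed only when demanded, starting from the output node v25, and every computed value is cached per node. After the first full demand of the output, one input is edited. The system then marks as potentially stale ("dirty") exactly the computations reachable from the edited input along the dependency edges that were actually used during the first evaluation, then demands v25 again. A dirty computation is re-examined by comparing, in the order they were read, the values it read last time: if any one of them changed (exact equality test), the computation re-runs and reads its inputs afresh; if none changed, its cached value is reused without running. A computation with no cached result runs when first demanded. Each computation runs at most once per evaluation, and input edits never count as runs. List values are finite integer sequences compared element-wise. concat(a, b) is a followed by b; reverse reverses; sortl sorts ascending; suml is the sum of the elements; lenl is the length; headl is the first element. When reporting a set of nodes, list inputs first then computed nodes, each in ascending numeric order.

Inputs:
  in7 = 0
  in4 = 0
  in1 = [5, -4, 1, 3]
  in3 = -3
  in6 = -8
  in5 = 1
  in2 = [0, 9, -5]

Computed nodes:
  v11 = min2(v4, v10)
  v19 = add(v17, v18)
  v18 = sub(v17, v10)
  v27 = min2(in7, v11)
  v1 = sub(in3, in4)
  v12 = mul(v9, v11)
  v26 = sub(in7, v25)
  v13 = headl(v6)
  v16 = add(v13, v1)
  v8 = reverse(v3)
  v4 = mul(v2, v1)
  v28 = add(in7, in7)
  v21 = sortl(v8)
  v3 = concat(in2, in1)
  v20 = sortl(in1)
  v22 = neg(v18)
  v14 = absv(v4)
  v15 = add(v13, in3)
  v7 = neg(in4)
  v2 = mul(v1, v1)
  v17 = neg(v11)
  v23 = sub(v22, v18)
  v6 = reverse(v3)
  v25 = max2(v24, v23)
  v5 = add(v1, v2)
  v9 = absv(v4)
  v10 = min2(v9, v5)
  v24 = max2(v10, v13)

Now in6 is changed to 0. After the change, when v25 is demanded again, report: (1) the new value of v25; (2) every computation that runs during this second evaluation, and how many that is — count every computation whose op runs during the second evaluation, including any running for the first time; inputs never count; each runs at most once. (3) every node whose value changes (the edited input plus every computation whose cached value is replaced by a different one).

First evaluation (everything demanded from the output):
  v1 = sub(-3, 0) = -3
  v2 = mul(-3, -3) = 9
  v3 = concat([0, 9, -5], [5, -4, 1, 3]) = [0, 9, -5, 5, -4, 1, 3]
  v4 = mul(9, -3) = -27
  v5 = add(-3, 9) = 6
  v6 = reverse([0, 9, -5, 5, -4, 1, 3]) = [3, 1, -4, 5, -5, 9, 0]
  v9 = absv(-27) = 27
  v10 = min2(27, 6) = 6
  v11 = min2(-27, 6) = -27
  v13 = headl([3, 1, -4, 5, -5, 9, 0]) = 3
  v17 = neg(-27) = 27
  v18 = sub(27, 6) = 21
  v22 = neg(21) = -21
  v23 = sub(-21, 21) = -42
  v24 = max2(6, 3) = 6
  v25 = max2(6, -42) = 6

Propagation after the edit:
  in6 feeds no computation that the output demands — nothing is marked dirty and nothing runs.

Key observation: in6 is never demanded by the output, so the edit triggers no recomputation at all.

New value of v25: 6.
Computations that run: none — 0 in total.
Values that change: in6.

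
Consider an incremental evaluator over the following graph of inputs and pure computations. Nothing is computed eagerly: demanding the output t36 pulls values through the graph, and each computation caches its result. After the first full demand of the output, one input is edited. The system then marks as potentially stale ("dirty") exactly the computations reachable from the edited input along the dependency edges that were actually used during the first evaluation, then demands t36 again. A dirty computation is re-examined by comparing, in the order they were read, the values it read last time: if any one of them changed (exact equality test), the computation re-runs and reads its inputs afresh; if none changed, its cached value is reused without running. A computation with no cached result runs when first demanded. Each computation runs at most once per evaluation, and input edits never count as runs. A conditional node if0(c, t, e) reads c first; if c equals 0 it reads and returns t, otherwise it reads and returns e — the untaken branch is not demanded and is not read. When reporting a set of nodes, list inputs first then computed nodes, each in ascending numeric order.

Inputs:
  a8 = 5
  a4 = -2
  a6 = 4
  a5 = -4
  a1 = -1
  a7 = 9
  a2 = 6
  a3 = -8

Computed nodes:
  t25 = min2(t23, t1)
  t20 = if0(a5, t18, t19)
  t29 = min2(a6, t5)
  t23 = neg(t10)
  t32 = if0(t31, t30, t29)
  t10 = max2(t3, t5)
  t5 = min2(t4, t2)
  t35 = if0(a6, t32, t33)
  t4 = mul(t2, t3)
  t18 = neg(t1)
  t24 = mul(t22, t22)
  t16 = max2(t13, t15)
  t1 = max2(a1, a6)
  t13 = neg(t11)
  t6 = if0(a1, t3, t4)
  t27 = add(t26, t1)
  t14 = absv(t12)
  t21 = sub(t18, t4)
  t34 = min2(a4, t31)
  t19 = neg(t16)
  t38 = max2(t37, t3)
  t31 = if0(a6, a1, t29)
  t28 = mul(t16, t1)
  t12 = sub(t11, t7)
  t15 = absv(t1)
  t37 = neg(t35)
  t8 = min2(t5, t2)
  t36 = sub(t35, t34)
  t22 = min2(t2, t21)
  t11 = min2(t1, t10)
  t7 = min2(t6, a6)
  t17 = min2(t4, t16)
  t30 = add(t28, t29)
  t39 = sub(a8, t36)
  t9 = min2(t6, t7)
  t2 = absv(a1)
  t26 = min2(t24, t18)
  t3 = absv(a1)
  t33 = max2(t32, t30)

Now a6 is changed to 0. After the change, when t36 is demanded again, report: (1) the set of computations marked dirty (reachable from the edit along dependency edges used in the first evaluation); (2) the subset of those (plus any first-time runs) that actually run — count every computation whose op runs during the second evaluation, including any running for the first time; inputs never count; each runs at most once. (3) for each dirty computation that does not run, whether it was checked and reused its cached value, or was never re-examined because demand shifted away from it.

Initial pass — values computed on the first demand:
  t1 = max2(-1, 4) = 4
  t2 = absv(-1) = 1
  t3 = absv(-1) = 1
  t4 = mul(1, 1) = 1
  t5 = min2(1, 1) = 1
  t10 = max2(1, 1) = 1
  t11 = min2(4, 1) = 1
  t13 = neg(1) = -1
  t15 = absv(4) = 4
  t16 = max2(-1, 4) = 4
  t28 = mul(4, 4) = 16
  t29 = min2(4, 1) = 1
  t30 = add(16, 1) = 17
  t31 = if0(a6=4 -> else branch t29) = 1
  t32 = if0(t31=1 -> else branch t29) = 1
  t33 = max2(1, 17) = 17
  t34 = min2(-2, 1) = -2
  t35 = if0(a6=4 -> else branch t33) = 17
  t36 = sub(17, -2) = 19

Second demand — change propagation:
  t1: dirty yet unreached — the second evaluation never asks for it.
  t11: dirty yet unreached — the second evaluation never asks for it.
  t13: dirty yet unreached — the second evaluation never asks for it.
  t15: dirty yet unreached — the second evaluation never asks for it.
  t16: dirty yet unreached — the second evaluation never asks for it.
  t28: dirty yet unreached — the second evaluation never asks for it.
  t29: re-runs because a6 4->0; new result 0.
  t30: dirty yet unreached — the second evaluation never asks for it.
  t31: re-runs because a6 4->0; t29 1->0; new result -1.
  t32: re-runs because t31 1->-1; t29 1->0; new result 0.
  t33: dirty yet unreached — the second evaluation never asks for it.
  t34: re-runs because t31 1->-1; new result -2 (unchanged).
  t35: re-runs because a6 4->0; new result 0.
  t36: re-runs because t35 17->0; new result 2.

The important point: the flipped condition redirects demand; t1, t11, t13, t15, t16, t28, t30, t33 are left stale, never re-checked.

Dirty set: t1, t11, t13, t15, t16, t28, t29, t30, t31, t32, t33, t34, t35, t36.
Run set: t29, t31, t32, t34, t35, t36 (6 run).
Left stale — demand moved off them: t1, t11, t13, t15, t16, t28, t30, t33.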